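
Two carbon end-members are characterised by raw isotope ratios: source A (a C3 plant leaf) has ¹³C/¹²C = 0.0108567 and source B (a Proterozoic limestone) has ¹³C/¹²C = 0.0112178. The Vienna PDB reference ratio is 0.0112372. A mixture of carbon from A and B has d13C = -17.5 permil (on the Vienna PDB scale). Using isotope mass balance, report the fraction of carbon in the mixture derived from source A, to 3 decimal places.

0.491

δ_A = (0.0108567/0.0112372 − 1)×1000 = (0.966139 − 1)×1000 = -33.861 permil
δ_B = (0.0112178/0.0112372 − 1)×1000 = (0.998274 − 1)×1000 = -1.726 permil
f_A = (δ_mix − δ_B)/(δ_A − δ_B) = (-17.5 − (-1.726))/(-33.861 − (-1.726))
f_A = -15.774 / -32.134 = 0.4909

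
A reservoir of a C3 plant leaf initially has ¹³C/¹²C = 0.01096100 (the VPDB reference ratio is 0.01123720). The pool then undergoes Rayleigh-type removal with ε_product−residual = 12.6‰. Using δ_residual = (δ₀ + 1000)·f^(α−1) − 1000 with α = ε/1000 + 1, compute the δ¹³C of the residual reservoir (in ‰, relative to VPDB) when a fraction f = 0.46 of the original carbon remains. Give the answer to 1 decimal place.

δ₀ = (0.01096100/0.01123720 − 1)×1000 = (0.975421 − 1)×1000 = -24.579‰
α − 1 = ε/1000 = 0.0126
f^(α−1) = 0.46^(0.0126) = 0.990263
δ_res = (-24.579 + 1000) × 0.990263 − 1000 = 965.924 − 1000 = -34.08‰

-34.1‰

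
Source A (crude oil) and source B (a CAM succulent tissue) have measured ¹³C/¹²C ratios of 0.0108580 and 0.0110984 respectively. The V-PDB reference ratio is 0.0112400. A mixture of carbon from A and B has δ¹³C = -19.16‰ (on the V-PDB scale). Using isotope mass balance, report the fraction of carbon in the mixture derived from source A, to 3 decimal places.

δ_A = (0.0108580/0.0112400 − 1)×1000 = (0.966014 − 1)×1000 = -33.986‰
δ_B = (0.0110984/0.0112400 − 1)×1000 = (0.987402 − 1)×1000 = -12.598‰
f_A = (δ_mix − δ_B)/(δ_A − δ_B) = (-19.16 − (-12.598))/(-33.986 − (-12.598))
f_A = -6.562 / -21.388 = 0.3068

0.307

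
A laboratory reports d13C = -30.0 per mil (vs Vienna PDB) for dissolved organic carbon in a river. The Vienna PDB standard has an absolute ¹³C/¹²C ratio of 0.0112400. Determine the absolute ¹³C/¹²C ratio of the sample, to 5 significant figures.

0.010903

R_sample = R_standard × (d13C/1000 + 1)
R_sample = 0.0112400 × (-30.0/1000 + 1) = 0.0112400 × 0.970000
R_sample = 0.0109028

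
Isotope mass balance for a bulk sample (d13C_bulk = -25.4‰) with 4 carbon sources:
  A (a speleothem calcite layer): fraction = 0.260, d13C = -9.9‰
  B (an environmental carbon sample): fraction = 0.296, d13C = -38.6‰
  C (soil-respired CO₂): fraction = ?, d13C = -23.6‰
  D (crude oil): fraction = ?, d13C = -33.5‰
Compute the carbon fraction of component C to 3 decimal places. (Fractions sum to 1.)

Let f_C and f_D be the unknown fractions; fractions sum to 1 so f_C + f_D = 0.444.
Mass balance: Σ fᵢ·δᵢ = δ_bulk ⇒ f_C·(-23.6) + f_D·(-33.5) = -25.4 − (-14.000) = -11.400
Substitute f_D = 0.444 − f_C:
f_C·(-23.6 − -33.5) = -11.400 − 0.444×(-33.5) = 3.474
f_C = 3.474 / 9.9 = 0.3509

0.351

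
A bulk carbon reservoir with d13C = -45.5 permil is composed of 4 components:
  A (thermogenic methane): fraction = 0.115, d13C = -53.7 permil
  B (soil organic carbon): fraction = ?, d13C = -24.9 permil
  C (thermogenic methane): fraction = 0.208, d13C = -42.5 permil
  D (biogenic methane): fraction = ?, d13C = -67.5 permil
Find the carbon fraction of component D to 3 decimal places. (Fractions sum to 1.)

0.320

Let f_D and f_B be the unknown fractions; fractions sum to 1 so f_D + f_B = 0.677.
Mass balance: Σ fᵢ·δᵢ = δ_bulk ⇒ f_D·(-67.5) + f_B·(-24.9) = -45.5 − (-15.015) = -30.485
Substitute f_B = 0.677 − f_D:
f_D·(-67.5 − -24.9) = -30.485 − 0.677×(-24.9) = -13.627
f_D = -13.627 / -42.6 = 0.3199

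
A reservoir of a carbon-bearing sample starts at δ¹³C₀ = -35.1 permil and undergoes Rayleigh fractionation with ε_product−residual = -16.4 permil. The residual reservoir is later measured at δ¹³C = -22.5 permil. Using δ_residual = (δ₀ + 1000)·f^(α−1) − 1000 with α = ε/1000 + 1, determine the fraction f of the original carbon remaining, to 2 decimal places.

α − 1 = ε/1000 = -0.0164
(δ_res + 1000)/(δ₀ + 1000) = (-22.5 + 1000)/(-35.1 + 1000) = 977.5/964.9 = 1.013058
f = 1.013058^(1/-0.0164) = exp(ln(1.013058)/-0.0164) = exp(0.01297/-0.0164)
f = exp(-0.7911) = 0.4534

0.45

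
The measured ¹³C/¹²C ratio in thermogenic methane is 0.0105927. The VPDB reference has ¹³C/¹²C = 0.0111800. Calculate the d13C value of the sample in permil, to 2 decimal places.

-52.53 permil

d13C = (R_sample / R_standard − 1) × 1000
R_sample / R_standard = 0.0105927 / 0.0111800 = 0.947469
d13C = (0.947469 − 1) × 1000 = -52.531 permil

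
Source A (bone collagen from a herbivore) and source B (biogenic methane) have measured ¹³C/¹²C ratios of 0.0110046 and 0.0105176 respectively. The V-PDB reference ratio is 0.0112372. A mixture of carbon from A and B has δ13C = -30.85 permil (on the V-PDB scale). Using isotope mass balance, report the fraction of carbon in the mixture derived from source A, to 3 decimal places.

δ_A = (0.0110046/0.0112372 − 1)×1000 = (0.979301 − 1)×1000 = -20.699 permil
δ_B = (0.0105176/0.0112372 − 1)×1000 = (0.935963 − 1)×1000 = -64.037 permil
f_A = (δ_mix − δ_B)/(δ_A − δ_B) = (-30.85 − (-64.037))/(-20.699 − (-64.037))
f_A = 33.187 / 43.338 = 0.7658

0.766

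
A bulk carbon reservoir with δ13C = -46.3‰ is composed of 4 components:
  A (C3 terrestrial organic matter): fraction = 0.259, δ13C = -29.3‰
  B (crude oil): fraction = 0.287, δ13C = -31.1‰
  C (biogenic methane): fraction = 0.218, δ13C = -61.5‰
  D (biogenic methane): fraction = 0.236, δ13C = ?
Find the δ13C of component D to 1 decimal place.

-69.4‰

Isotope mass balance: δ_bulk = Σ fᵢ·δᵢ.
-46.3 = 0.259×(-29.3) + 0.287×(-31.1) + 0.218×(-61.5) + 0.236×δ_D
0.236·δ_D = -46.3 − (-29.921) = -16.379
δ_D = -16.379 / 0.236 = -69.40‰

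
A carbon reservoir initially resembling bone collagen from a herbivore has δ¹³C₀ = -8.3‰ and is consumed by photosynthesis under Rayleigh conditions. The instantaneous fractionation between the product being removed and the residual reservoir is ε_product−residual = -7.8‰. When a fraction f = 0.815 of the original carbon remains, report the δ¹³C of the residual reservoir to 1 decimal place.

-6.7‰

Rayleigh residual: δ_res = (δ₀ + 1000)·f^(α−1) − 1000
α = ε/1000 + 1 = 0.99220, so α − 1 = -0.00780
f^(α−1) = 0.815^(-0.00780) = 1.001597
δ_res = (-8.3 + 1000) × 1.001597 − 1000 = 993.284 − 1000 = -6.72‰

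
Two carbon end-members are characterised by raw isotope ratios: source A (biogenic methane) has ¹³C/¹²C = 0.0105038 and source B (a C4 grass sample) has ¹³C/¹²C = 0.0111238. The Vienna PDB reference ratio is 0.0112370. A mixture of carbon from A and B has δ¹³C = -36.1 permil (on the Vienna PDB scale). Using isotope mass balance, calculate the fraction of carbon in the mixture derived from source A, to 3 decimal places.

δ_A = (0.0105038/0.0112370 − 1)×1000 = (0.934751 − 1)×1000 = -65.249 permil
δ_B = (0.0111238/0.0112370 − 1)×1000 = (0.989926 − 1)×1000 = -10.074 permil
f_A = (δ_mix − δ_B)/(δ_A − δ_B) = (-36.1 − (-10.074))/(-65.249 − (-10.074))
f_A = -26.026 / -55.175 = 0.4717

0.472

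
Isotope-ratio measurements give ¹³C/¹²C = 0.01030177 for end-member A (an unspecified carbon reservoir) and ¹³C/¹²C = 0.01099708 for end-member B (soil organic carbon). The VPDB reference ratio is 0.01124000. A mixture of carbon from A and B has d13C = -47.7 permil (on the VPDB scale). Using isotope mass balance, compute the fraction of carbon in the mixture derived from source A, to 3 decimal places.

0.422

δ_A = (0.01030177/0.01124000 − 1)×1000 = (0.916528 − 1)×1000 = -83.472 permil
δ_B = (0.01099708/0.01124000 − 1)×1000 = (0.978388 − 1)×1000 = -21.612 permil
f_A = (δ_mix − δ_B)/(δ_A − δ_B) = (-47.7 − (-21.612))/(-83.472 − (-21.612))
f_A = -26.088 / -61.860 = 0.4217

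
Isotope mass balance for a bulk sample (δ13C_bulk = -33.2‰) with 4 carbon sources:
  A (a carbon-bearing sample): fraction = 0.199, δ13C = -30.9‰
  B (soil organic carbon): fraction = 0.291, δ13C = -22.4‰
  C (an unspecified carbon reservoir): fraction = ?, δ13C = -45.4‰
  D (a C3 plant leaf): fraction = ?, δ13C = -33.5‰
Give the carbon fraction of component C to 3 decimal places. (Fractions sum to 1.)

0.290

Let f_C and f_D be the unknown fractions; fractions sum to 1 so f_C + f_D = 0.510.
Mass balance: Σ fᵢ·δᵢ = δ_bulk ⇒ f_C·(-45.4) + f_D·(-33.5) = -33.2 − (-12.667) = -20.533
Substitute f_D = 0.510 − f_C:
f_C·(-45.4 − -33.5) = -20.533 − 0.510×(-33.5) = -3.448
f_C = -3.448 / -11.9 = 0.2897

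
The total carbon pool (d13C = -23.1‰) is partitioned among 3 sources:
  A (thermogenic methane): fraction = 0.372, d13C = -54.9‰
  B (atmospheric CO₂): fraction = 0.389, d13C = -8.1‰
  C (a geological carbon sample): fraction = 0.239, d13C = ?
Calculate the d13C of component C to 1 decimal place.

2.0‰

Isotope mass balance: δ_bulk = Σ fᵢ·δᵢ.
-23.1 = 0.372×(-54.9) + 0.389×(-8.1) + 0.239×δ_C
0.239·δ_C = -23.1 − (-23.574) = 0.474
δ_C = 0.474 / 0.239 = 1.98‰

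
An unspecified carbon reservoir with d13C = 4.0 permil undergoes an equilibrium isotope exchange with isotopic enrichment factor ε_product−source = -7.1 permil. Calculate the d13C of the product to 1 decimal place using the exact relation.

Exactly, δ_product = (δ_source + 1000)·(ε/1000 + 1) − 1000.
δ_product = (4.0 + 1000) × (-7.1/1000 + 1) − 1000
δ_product = -3.13 permil

-3.1 permil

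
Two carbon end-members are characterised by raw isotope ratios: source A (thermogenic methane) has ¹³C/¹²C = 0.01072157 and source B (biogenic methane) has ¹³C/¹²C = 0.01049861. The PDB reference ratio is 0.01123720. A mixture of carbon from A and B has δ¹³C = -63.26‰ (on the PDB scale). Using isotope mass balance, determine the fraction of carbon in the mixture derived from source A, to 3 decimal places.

δ_A = (0.01072157/0.01123720 − 1)×1000 = (0.954114 − 1)×1000 = -45.886‰
δ_B = (0.01049861/0.01123720 − 1)×1000 = (0.934273 − 1)×1000 = -65.727‰
f_A = (δ_mix − δ_B)/(δ_A − δ_B) = (-63.26 − (-65.727))/(-45.886 − (-65.727))
f_A = 2.467 / 19.841 = 0.1243

0.124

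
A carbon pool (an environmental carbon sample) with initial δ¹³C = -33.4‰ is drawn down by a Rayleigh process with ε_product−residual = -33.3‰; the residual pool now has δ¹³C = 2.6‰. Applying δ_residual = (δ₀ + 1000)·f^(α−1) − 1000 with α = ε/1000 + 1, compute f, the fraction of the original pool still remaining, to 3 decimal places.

0.333

α − 1 = ε/1000 = -0.0333
(δ_res + 1000)/(δ₀ + 1000) = (2.6 + 1000)/(-33.4 + 1000) = 1002.6/966.6 = 1.037244
f = 1.037244^(1/-0.0333) = exp(ln(1.037244)/-0.0333) = exp(0.03657/-0.0333)
f = exp(-1.0981) = 0.3335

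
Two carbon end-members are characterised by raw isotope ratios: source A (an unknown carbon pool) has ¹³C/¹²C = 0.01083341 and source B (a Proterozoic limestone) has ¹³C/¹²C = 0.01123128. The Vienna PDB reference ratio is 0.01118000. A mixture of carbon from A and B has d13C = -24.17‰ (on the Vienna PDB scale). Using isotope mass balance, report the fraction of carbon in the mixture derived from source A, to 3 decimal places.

0.808

δ_A = (0.01083341/0.01118000 − 1)×1000 = (0.968999 − 1)×1000 = -31.001‰
δ_B = (0.01123128/0.01118000 − 1)×1000 = (1.004587 − 1)×1000 = 4.587‰
f_A = (δ_mix − δ_B)/(δ_A − δ_B) = (-24.17 − (4.587))/(-31.001 − (4.587))
f_A = -28.757 / -35.588 = 0.8081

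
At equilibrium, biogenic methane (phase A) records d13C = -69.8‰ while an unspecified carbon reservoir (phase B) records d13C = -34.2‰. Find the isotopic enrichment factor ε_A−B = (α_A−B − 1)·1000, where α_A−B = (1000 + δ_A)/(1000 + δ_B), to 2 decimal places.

α_A−B = (1000 + -69.8) / (1000 + -34.2) = 930.2 / 965.8 = 0.963139
ε_A−B = (0.963139 − 1) × 1000 = -36.861‰
(The approximation ε ≈ δ_A − δ_B would give -35.6‰.)

-36.86‰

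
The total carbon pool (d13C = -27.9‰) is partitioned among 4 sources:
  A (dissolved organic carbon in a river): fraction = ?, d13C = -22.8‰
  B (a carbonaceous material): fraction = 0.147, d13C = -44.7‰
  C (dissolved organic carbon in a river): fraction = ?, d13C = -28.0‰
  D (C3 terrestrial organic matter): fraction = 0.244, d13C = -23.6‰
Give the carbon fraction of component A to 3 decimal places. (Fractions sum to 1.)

Let f_A and f_C be the unknown fractions; fractions sum to 1 so f_A + f_C = 0.609.
Mass balance: Σ fᵢ·δᵢ = δ_bulk ⇒ f_A·(-22.8) + f_C·(-28.0) = -27.9 − (-12.329) = -15.571
Substitute f_C = 0.609 − f_A:
f_A·(-22.8 − -28.0) = -15.571 − 0.609×(-28.0) = 1.481
f_A = 1.481 / 5.2 = 0.2849

0.285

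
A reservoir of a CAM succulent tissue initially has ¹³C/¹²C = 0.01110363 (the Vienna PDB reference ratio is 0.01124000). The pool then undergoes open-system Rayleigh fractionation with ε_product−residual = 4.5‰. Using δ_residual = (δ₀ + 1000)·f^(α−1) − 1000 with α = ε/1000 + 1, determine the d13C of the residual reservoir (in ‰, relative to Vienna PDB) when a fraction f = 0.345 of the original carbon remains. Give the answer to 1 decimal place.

δ₀ = (0.01110363/0.01124000 − 1)×1000 = (0.987867 − 1)×1000 = -12.133‰
α − 1 = ε/1000 = 0.0045
f^(α−1) = 0.345^(0.0045) = 0.995222
δ_res = (-12.133 + 1000) × 0.995222 − 1000 = 983.148 − 1000 = -16.85‰

-16.9‰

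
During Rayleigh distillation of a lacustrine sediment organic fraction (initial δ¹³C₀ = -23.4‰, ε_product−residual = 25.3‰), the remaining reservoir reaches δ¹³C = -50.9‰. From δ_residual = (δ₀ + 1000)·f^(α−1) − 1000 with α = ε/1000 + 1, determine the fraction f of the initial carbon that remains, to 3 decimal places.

0.323

α − 1 = ε/1000 = 0.0253
(δ_res + 1000)/(δ₀ + 1000) = (-50.9 + 1000)/(-23.4 + 1000) = 949.1/976.6 = 0.971841
f = 0.971841^(1/0.0253) = exp(ln(0.971841)/0.0253) = exp(-0.02856/0.0253)
f = exp(-1.1290) = 0.3234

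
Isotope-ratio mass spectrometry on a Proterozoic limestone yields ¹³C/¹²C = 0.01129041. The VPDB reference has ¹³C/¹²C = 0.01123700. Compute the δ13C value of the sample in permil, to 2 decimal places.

δ13C = (R_sample / R_standard − 1) × 1000
R_sample / R_standard = 0.01129041 / 0.01123700 = 1.004753
δ13C = (1.004753 − 1) × 1000 = 4.753 permil

4.75 permil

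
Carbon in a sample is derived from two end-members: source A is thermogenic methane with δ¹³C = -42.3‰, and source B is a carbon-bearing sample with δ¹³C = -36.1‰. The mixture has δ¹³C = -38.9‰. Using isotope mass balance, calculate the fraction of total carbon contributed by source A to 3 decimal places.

δ_mix = f_A·δ_A + (1 − f_A)·δ_B  ⇒  f_A = (δ_mix − δ_B)/(δ_A − δ_B)
f_A = (-38.9 − (-36.1)) / (-42.3 − (-36.1))
f_A = -2.8 / -6.2 = 0.4516

0.452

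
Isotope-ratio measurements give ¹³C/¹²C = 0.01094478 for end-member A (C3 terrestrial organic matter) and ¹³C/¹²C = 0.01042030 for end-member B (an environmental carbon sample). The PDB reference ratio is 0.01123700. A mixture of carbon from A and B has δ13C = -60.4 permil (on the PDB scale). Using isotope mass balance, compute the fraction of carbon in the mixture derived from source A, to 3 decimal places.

0.263

δ_A = (0.01094478/0.01123700 − 1)×1000 = (0.973995 − 1)×1000 = -26.005 permil
δ_B = (0.01042030/0.01123700 − 1)×1000 = (0.927320 − 1)×1000 = -72.680 permil
f_A = (δ_mix − δ_B)/(δ_A − δ_B) = (-60.4 − (-72.680))/(-26.005 − (-72.680))
f_A = 12.280 / 46.674 = 0.2631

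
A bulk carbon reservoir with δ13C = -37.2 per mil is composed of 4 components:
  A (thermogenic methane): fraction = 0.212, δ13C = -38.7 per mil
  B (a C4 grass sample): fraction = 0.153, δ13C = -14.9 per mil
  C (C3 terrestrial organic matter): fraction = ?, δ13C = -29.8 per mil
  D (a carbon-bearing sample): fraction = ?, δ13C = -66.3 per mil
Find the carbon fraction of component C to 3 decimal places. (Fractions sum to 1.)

0.421

Let f_C and f_D be the unknown fractions; fractions sum to 1 so f_C + f_D = 0.635.
Mass balance: Σ fᵢ·δᵢ = δ_bulk ⇒ f_C·(-29.8) + f_D·(-66.3) = -37.2 − (-10.484) = -26.716
Substitute f_D = 0.635 − f_C:
f_C·(-29.8 − -66.3) = -26.716 − 0.635×(-66.3) = 15.385
f_C = 15.385 / 36.5 = 0.4215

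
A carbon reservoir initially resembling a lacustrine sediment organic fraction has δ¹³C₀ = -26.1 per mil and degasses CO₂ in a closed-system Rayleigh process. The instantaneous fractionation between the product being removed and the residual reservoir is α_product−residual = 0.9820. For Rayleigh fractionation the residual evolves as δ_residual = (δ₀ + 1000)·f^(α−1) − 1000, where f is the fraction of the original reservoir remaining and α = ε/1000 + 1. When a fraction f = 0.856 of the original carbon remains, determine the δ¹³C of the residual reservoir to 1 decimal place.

Rayleigh residual: δ_res = (δ₀ + 1000)·f^(α−1) − 1000
α − 1 = -0.01800
f^(α−1) = 0.856^(-0.01800) = 1.002803
δ_res = (-26.1 + 1000) × 1.002803 − 1000 = 976.629 − 1000 = -23.37 per mil

-23.4 per mil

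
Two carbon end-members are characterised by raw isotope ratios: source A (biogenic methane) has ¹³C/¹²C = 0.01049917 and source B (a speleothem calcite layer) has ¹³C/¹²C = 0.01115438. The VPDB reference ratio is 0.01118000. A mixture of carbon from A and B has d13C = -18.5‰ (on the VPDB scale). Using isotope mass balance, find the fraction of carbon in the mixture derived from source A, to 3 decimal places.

δ_A = (0.01049917/0.01118000 − 1)×1000 = (0.939103 − 1)×1000 = -60.897‰
δ_B = (0.01115438/0.01118000 − 1)×1000 = (0.997708 − 1)×1000 = -2.292‰
f_A = (δ_mix − δ_B)/(δ_A − δ_B) = (-18.5 − (-2.292))/(-60.897 − (-2.292))
f_A = -16.208 / -58.606 = 0.2766

0.277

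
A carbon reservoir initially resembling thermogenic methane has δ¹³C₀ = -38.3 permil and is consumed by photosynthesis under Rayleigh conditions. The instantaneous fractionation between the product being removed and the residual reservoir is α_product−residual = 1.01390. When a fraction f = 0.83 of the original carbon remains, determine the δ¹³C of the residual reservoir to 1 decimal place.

Rayleigh residual: δ_res = (δ₀ + 1000)·f^(α−1) − 1000
α − 1 = 0.01390
f^(α−1) = 0.83^(0.01390) = 0.997413
δ_res = (-38.3 + 1000) × 0.997413 − 1000 = 959.212 − 1000 = -40.79 permil

-40.8 permil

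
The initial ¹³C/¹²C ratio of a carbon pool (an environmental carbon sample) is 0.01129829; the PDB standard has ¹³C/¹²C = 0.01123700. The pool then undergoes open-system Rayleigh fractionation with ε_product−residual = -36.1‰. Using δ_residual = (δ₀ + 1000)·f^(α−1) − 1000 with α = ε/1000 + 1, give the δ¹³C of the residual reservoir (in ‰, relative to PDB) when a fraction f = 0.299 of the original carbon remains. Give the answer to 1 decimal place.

δ₀ = (0.01129829/0.01123700 − 1)×1000 = (1.005454 − 1)×1000 = 5.454‰
α − 1 = ε/1000 = -0.0361
f^(α−1) = 0.299^(-0.0361) = 1.044548
δ_res = (5.454 + 1000) × 1.044548 − 1000 = 1050.245 − 1000 = 50.24‰

50.2‰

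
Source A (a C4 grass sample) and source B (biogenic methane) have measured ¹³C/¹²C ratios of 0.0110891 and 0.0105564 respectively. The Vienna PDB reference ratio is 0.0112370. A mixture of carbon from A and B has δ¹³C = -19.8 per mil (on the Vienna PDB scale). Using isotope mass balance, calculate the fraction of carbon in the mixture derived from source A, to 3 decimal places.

δ_A = (0.0110891/0.0112370 − 1)×1000 = (0.986838 − 1)×1000 = -13.162 per mil
δ_B = (0.0105564/0.0112370 − 1)×1000 = (0.939432 − 1)×1000 = -60.568 per mil
f_A = (δ_mix − δ_B)/(δ_A − δ_B) = (-19.8 − (-60.568))/(-13.162 − (-60.568))
f_A = 40.768 / 47.406 = 0.8600

0.860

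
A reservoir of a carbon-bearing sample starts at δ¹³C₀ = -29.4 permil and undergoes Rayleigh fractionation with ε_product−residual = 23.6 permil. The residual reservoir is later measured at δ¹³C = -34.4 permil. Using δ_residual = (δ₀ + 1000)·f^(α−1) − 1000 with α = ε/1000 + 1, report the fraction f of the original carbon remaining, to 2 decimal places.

0.80

α − 1 = ε/1000 = 0.0236
(δ_res + 1000)/(δ₀ + 1000) = (-34.4 + 1000)/(-29.4 + 1000) = 965.6/970.6 = 0.994849
f = 0.994849^(1/0.0236) = exp(ln(0.994849)/0.0236) = exp(-0.00516/0.0236)
f = exp(-0.2188) = 0.8034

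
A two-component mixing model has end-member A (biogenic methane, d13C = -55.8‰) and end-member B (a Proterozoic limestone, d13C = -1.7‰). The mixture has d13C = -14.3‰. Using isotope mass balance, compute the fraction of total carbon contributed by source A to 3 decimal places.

δ_mix = f_A·δ_A + (1 − f_A)·δ_B  ⇒  f_A = (δ_mix − δ_B)/(δ_A − δ_B)
f_A = (-14.3 − (-1.7)) / (-55.8 − (-1.7))
f_A = -12.6 / -54.1 = 0.2329

0.233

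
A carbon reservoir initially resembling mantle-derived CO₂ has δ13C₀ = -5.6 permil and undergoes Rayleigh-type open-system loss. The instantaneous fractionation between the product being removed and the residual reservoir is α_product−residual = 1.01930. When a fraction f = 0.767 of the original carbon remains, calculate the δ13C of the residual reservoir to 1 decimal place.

Rayleigh residual: δ_res = (δ₀ + 1000)·f^(α−1) − 1000
α − 1 = 0.01930
f^(α−1) = 0.767^(0.01930) = 0.994893
δ_res = (-5.6 + 1000) × 0.994893 − 1000 = 989.322 − 1000 = -10.68 permil

-10.7 permil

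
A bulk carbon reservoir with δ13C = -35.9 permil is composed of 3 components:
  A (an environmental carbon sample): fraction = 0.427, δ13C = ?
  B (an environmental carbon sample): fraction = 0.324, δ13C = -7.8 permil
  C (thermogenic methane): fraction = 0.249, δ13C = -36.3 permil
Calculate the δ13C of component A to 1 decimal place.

-57.0 permil

Isotope mass balance: δ_bulk = Σ fᵢ·δᵢ.
-35.9 = 0.427×δ_A + 0.324×(-7.8) + 0.249×(-36.3)
0.427·δ_A = -35.9 − (-11.566) = -24.334
δ_A = -24.334 / 0.427 = -56.99 permil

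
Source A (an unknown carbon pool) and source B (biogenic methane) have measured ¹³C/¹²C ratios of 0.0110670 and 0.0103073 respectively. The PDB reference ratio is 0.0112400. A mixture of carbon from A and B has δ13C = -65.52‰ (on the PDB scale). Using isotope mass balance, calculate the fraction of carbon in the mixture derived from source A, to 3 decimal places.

δ_A = (0.0110670/0.0112400 − 1)×1000 = (0.984609 − 1)×1000 = -15.391‰
δ_B = (0.0103073/0.0112400 − 1)×1000 = (0.917020 − 1)×1000 = -82.980‰
f_A = (δ_mix − δ_B)/(δ_A − δ_B) = (-65.52 − (-82.980))/(-15.391 − (-82.980))
f_A = 17.460 / 67.589 = 0.2583

0.258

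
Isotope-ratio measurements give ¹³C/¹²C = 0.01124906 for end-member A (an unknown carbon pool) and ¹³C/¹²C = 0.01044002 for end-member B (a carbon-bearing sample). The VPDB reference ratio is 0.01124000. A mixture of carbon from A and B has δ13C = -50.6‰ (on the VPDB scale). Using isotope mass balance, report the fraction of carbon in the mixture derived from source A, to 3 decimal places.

δ_A = (0.01124906/0.01124000 − 1)×1000 = (1.000806 − 1)×1000 = 0.806‰
δ_B = (0.01044002/0.01124000 − 1)×1000 = (0.928827 − 1)×1000 = -71.173‰
f_A = (δ_mix − δ_B)/(δ_A − δ_B) = (-50.6 − (-71.173))/(0.806 − (-71.173))
f_A = 20.573 / 71.979 = 0.2858

0.286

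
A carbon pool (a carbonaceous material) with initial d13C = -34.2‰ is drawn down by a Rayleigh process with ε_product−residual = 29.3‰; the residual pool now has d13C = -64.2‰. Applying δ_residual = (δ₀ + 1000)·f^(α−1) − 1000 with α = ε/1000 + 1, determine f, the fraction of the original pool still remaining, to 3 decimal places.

α − 1 = ε/1000 = 0.0293
(δ_res + 1000)/(δ₀ + 1000) = (-64.2 + 1000)/(-34.2 + 1000) = 935.8/965.8 = 0.968938
f = 0.968938^(1/0.0293) = exp(ln(0.968938)/0.0293) = exp(-0.03155/0.0293)
f = exp(-1.0770) = 0.3406

0.341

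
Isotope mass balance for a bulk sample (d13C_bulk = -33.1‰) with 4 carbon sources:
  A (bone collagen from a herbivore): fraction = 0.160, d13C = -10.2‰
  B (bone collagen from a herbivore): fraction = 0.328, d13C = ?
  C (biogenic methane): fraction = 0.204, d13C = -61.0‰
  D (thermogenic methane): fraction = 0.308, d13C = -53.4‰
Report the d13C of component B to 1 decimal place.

-7.9‰

Isotope mass balance: δ_bulk = Σ fᵢ·δᵢ.
-33.1 = 0.160×(-10.2) + 0.328×δ_B + 0.204×(-61.0) + 0.308×(-53.4)
0.328·δ_B = -33.1 − (-30.523) = -2.577
δ_B = -2.577 / 0.328 = -7.86‰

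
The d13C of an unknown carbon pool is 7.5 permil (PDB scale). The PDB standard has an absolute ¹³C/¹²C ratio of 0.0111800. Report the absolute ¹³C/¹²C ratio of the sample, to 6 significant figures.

0.0112639

R_sample = R_standard × (d13C/1000 + 1)
R_sample = 0.0111800 × (7.5/1000 + 1) = 0.0111800 × 1.007500
R_sample = 0.0112639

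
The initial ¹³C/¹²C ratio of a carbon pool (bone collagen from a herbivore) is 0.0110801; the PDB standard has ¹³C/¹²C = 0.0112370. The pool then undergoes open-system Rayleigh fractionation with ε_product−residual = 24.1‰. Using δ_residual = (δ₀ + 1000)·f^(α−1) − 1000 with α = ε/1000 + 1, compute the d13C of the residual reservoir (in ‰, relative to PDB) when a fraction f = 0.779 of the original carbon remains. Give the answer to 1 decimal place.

-19.9‰

δ₀ = (0.0110801/0.0112370 − 1)×1000 = (0.986037 − 1)×1000 = -13.963‰
α − 1 = ε/1000 = 0.0241
f^(α−1) = 0.779^(0.0241) = 0.993999
δ_res = (-13.963 + 1000) × 0.993999 − 1000 = 980.120 − 1000 = -19.88‰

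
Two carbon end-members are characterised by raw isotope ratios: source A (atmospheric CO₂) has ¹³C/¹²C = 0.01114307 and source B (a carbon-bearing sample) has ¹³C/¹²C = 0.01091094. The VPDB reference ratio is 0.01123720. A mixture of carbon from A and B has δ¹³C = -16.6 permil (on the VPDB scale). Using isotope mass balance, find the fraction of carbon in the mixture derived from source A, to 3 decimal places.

δ_A = (0.01114307/0.01123720 − 1)×1000 = (0.991623 − 1)×1000 = -8.377 permil
δ_B = (0.01091094/0.01123720 − 1)×1000 = (0.970966 − 1)×1000 = -29.034 permil
f_A = (δ_mix − δ_B)/(δ_A − δ_B) = (-16.6 − (-29.034))/(-8.377 − (-29.034))
f_A = 12.434 / 20.657 = 0.6019

0.602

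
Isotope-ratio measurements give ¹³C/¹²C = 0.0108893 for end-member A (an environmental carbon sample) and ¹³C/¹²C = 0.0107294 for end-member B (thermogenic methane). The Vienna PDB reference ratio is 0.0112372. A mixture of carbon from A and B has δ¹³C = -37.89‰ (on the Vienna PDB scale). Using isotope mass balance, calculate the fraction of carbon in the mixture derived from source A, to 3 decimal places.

0.513

δ_A = (0.0108893/0.0112372 − 1)×1000 = (0.969040 − 1)×1000 = -30.960‰
δ_B = (0.0107294/0.0112372 − 1)×1000 = (0.954811 − 1)×1000 = -45.189‰
f_A = (δ_mix − δ_B)/(δ_A − δ_B) = (-37.89 − (-45.189))/(-30.960 − (-45.189))
f_A = 7.299 / 14.230 = 0.5130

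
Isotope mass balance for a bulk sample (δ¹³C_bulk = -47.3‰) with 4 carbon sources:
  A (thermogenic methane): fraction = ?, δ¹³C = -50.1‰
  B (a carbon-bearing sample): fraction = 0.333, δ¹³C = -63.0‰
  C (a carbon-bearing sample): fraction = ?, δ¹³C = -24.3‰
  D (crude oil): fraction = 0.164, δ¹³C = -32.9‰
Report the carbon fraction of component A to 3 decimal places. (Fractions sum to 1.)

0.337

Let f_A and f_C be the unknown fractions; fractions sum to 1 so f_A + f_C = 0.503.
Mass balance: Σ fᵢ·δᵢ = δ_bulk ⇒ f_A·(-50.1) + f_C·(-24.3) = -47.3 − (-26.375) = -20.925
Substitute f_C = 0.503 − f_A:
f_A·(-50.1 − -24.3) = -20.925 − 0.503×(-24.3) = -8.702
f_A = -8.702 / -25.8 = 0.3373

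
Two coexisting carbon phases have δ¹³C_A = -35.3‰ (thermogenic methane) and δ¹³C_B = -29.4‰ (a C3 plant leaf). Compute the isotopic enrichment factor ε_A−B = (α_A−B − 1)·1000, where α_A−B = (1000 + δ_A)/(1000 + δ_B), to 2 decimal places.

α_A−B = (1000 + -35.3) / (1000 + -29.4) = 964.7 / 970.6 = 0.993921
ε_A−B = (0.993921 − 1) × 1000 = -6.079‰
(The approximation ε ≈ δ_A − δ_B would give -5.9‰.)

-6.08‰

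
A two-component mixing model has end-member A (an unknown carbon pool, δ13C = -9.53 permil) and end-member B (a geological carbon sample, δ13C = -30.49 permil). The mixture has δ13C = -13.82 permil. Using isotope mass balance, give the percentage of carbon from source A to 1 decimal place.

79.5%

δ_mix = f_A·δ_A + (1 − f_A)·δ_B  ⇒  f_A = (δ_mix − δ_B)/(δ_A − δ_B)
f_A = (-13.82 − (-30.49)) / (-9.53 − (-30.49))
f_A = 16.67 / 20.96 = 0.7953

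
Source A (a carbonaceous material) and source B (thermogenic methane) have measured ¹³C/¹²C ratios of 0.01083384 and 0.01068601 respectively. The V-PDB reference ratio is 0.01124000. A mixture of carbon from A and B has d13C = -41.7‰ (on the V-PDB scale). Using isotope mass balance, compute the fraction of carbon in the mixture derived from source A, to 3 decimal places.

δ_A = (0.01083384/0.01124000 − 1)×1000 = (0.963865 − 1)×1000 = -36.135‰
δ_B = (0.01068601/0.01124000 − 1)×1000 = (0.950713 − 1)×1000 = -49.287‰
f_A = (δ_mix − δ_B)/(δ_A − δ_B) = (-41.7 − (-49.287))/(-36.135 − (-49.287))
f_A = 7.587 / 13.152 = 0.5769

0.577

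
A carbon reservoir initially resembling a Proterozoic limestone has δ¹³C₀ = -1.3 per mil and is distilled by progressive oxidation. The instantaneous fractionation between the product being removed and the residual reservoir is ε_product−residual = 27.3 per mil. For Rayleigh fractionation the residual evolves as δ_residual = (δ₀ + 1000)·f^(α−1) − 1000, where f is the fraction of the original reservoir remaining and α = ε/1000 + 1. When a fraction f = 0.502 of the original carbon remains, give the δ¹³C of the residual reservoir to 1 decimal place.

-19.9 per mil

Rayleigh residual: δ_res = (δ₀ + 1000)·f^(α−1) − 1000
α = ε/1000 + 1 = 1.02730, so α − 1 = 0.02730
f^(α−1) = 0.502^(0.02730) = 0.981362
δ_res = (-1.3 + 1000) × 0.981362 − 1000 = 980.086 − 1000 = -19.91 per mil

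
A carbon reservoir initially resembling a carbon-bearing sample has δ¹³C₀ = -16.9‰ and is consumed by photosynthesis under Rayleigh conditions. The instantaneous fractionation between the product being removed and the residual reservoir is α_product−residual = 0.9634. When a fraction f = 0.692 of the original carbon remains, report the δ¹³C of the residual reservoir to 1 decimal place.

Rayleigh residual: δ_res = (δ₀ + 1000)·f^(α−1) − 1000
α − 1 = -0.03660
f^(α−1) = 0.692^(-0.03660) = 1.013566
δ_res = (-16.9 + 1000) × 1.013566 − 1000 = 996.437 − 1000 = -3.56‰

-3.6‰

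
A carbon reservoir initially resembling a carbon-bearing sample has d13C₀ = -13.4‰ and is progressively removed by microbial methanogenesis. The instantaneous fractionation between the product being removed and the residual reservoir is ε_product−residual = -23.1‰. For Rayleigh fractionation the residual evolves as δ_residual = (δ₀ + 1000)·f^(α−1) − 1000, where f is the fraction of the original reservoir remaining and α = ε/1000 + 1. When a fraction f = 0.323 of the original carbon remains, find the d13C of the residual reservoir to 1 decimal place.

Rayleigh residual: δ_res = (δ₀ + 1000)·f^(α−1) − 1000
α = ε/1000 + 1 = 0.97690, so α − 1 = -0.02310
f^(α−1) = 0.323^(-0.02310) = 1.026449
δ_res = (-13.4 + 1000) × 1.026449 − 1000 = 1012.695 − 1000 = 12.69‰

12.7‰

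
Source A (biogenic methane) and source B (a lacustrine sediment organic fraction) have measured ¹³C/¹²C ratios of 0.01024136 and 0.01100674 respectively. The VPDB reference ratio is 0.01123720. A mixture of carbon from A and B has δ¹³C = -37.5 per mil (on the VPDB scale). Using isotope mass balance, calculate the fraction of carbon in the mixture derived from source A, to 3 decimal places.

0.249

δ_A = (0.01024136/0.01123720 − 1)×1000 = (0.911380 − 1)×1000 = -88.620 per mil
δ_B = (0.01100674/0.01123720 − 1)×1000 = (0.979491 − 1)×1000 = -20.509 per mil
f_A = (δ_mix − δ_B)/(δ_A − δ_B) = (-37.5 − (-20.509))/(-88.620 − (-20.509))
f_A = -16.991 / -68.111 = 0.2495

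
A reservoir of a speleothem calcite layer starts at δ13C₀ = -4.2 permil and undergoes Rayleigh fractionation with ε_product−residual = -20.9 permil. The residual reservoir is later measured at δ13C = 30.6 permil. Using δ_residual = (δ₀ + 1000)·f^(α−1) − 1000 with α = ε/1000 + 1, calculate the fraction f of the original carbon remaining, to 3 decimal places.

α − 1 = ε/1000 = -0.0209
(δ_res + 1000)/(δ₀ + 1000) = (30.6 + 1000)/(-4.2 + 1000) = 1030.6/995.8 = 1.034947
f = 1.034947^(1/-0.0209) = exp(ln(1.034947)/-0.0209) = exp(0.03435/-0.0209)
f = exp(-1.6435) = 0.1933

0.193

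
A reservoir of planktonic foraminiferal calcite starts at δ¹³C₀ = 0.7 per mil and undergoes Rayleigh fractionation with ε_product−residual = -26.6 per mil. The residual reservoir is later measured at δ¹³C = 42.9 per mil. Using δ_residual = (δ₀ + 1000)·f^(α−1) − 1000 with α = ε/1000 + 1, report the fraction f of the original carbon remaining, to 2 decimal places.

α − 1 = ε/1000 = -0.0266
(δ_res + 1000)/(δ₀ + 1000) = (42.9 + 1000)/(0.7 + 1000) = 1042.9/1000.7 = 1.042170
f = 1.042170^(1/-0.0266) = exp(ln(1.042170)/-0.0266) = exp(0.04131/-0.0266)
f = exp(-1.5528) = 0.2116

0.21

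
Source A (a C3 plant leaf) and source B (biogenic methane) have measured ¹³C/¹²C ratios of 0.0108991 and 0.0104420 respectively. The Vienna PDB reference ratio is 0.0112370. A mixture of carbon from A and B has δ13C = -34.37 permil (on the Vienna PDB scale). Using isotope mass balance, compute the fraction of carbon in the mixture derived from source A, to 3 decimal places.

0.894

δ_A = (0.0108991/0.0112370 − 1)×1000 = (0.969930 − 1)×1000 = -30.070 permil
δ_B = (0.0104420/0.0112370 − 1)×1000 = (0.929252 − 1)×1000 = -70.748 permil
f_A = (δ_mix − δ_B)/(δ_A − δ_B) = (-34.37 − (-70.748))/(-30.070 − (-70.748))
f_A = 36.378 / 40.678 = 0.8943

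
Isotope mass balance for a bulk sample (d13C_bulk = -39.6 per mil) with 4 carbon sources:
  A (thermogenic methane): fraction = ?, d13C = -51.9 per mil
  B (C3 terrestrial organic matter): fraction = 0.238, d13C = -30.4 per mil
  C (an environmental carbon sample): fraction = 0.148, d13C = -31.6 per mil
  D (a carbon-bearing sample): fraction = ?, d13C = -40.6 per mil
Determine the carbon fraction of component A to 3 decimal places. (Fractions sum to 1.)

Let f_A and f_D be the unknown fractions; fractions sum to 1 so f_A + f_D = 0.614.
Mass balance: Σ fᵢ·δᵢ = δ_bulk ⇒ f_A·(-51.9) + f_D·(-40.6) = -39.6 − (-11.912) = -27.688
Substitute f_D = 0.614 − f_A:
f_A·(-51.9 − -40.6) = -27.688 − 0.614×(-40.6) = -2.760
f_A = -2.760 / -11.3 = 0.2442

0.244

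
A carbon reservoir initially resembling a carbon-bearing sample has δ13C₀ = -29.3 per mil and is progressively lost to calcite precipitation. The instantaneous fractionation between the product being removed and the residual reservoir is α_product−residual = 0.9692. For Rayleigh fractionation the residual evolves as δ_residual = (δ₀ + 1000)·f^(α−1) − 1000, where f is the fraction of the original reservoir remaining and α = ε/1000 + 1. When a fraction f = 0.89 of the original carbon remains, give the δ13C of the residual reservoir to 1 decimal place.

-25.8 per mil

Rayleigh residual: δ_res = (δ₀ + 1000)·f^(α−1) − 1000
α − 1 = -0.03080
f^(α−1) = 0.89^(-0.03080) = 1.003596
δ_res = (-29.3 + 1000) × 1.003596 − 1000 = 974.190 − 1000 = -25.81 per mil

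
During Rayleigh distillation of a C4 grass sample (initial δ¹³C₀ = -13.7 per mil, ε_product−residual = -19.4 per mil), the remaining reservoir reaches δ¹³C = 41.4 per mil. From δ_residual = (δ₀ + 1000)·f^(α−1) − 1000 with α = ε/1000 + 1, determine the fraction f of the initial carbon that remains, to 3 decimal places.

α − 1 = ε/1000 = -0.0194
(δ_res + 1000)/(δ₀ + 1000) = (41.4 + 1000)/(-13.7 + 1000) = 1041.4/986.3 = 1.055865
f = 1.055865^(1/-0.0194) = exp(ln(1.055865)/-0.0194) = exp(0.05436/-0.0194)
f = exp(-2.8021) = 0.0607

0.061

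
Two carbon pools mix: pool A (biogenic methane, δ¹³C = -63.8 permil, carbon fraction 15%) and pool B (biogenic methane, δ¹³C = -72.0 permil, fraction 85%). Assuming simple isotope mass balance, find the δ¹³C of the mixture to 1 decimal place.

δ_mix = f_A·δ_A + f_B·δ_B
δ_mix = 0.15 × (-63.8) + 0.85 × (-72.0)
δ_mix = -9.57 + -61.20 = -70.77 permil

-70.8 permil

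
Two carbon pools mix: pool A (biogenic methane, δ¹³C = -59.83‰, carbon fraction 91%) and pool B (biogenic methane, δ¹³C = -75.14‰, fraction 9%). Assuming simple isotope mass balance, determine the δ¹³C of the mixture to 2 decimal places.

-61.21‰

δ_mix = f_A·δ_A + f_B·δ_B
δ_mix = 0.91 × (-59.83) + 0.09 × (-75.14)
δ_mix = -54.445 + -6.763 = -61.208‰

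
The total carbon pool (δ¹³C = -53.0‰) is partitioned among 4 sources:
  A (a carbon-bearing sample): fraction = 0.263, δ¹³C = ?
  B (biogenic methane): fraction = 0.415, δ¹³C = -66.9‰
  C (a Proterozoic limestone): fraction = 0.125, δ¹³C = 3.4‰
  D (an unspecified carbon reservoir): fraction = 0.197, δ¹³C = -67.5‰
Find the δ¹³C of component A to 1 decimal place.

Isotope mass balance: δ_bulk = Σ fᵢ·δᵢ.
-53.0 = 0.263×δ_A + 0.415×(-66.9) + 0.125×(3.4) + 0.197×(-67.5)
0.263·δ_A = -53.0 − (-40.636) = -12.364
δ_A = -12.364 / 0.263 = -47.01‰

-47.0‰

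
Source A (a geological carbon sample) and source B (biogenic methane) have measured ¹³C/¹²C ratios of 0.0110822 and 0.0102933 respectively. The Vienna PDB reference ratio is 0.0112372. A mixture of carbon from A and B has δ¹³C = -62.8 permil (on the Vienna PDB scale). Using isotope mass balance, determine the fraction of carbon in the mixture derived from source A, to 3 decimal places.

δ_A = (0.0110822/0.0112372 − 1)×1000 = (0.986207 − 1)×1000 = -13.793 permil
δ_B = (0.0102933/0.0112372 − 1)×1000 = (0.916002 − 1)×1000 = -83.998 permil
f_A = (δ_mix − δ_B)/(δ_A − δ_B) = (-62.8 − (-83.998))/(-13.793 − (-83.998))
f_A = 21.198 / 70.204 = 0.3019

0.302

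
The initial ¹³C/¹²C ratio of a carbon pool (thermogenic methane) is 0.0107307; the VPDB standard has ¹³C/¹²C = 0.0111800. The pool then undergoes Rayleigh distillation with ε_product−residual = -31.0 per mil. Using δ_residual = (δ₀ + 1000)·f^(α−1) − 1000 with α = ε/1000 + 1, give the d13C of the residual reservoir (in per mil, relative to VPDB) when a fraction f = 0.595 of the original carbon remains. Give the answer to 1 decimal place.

-24.6 per mil

δ₀ = (0.0107307/0.0111800 − 1)×1000 = (0.959812 − 1)×1000 = -40.188 per mil
α − 1 = ε/1000 = -0.0310
f^(α−1) = 0.595^(-0.0310) = 1.016225
δ_res = (-40.188 + 1000) × 1.016225 − 1000 = 975.385 − 1000 = -24.61 per mil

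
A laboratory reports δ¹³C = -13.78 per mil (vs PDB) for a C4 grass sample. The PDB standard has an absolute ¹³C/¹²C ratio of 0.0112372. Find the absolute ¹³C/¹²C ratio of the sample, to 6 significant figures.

0.0110824

R_sample = R_standard × (δ¹³C/1000 + 1)
R_sample = 0.0112372 × (-13.78/1000 + 1) = 0.0112372 × 0.986220
R_sample = 0.0110824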